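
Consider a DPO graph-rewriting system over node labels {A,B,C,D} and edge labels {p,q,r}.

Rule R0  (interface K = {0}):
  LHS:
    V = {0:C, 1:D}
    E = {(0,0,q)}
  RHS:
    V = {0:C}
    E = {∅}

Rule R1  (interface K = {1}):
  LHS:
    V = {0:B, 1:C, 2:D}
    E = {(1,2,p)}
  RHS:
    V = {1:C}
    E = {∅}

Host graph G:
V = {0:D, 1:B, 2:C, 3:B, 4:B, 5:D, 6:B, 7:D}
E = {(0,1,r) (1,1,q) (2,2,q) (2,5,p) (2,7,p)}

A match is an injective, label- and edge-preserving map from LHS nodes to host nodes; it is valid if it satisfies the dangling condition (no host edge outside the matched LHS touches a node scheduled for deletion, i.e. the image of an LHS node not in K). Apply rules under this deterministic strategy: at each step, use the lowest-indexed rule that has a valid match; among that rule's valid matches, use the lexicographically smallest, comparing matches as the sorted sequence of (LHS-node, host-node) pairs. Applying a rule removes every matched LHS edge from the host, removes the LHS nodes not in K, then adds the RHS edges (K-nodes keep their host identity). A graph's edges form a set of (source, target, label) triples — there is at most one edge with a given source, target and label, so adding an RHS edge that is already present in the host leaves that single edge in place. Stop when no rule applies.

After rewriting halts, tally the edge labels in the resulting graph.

Answer: q:2 r:1

Rewrite trace:
start.  V:8 E:5  edges: 0-r->1 1-q->1 2-q->2 2-p->5 2-p->7
1. fire R1 via {0↦3, 1↦2, 2↦5}  →  V:6 E:4  edges: 0-r->1 1-q->1 2-q->2 2-p->7
2. fire R1 via {0↦4, 1↦2, 2↦7}  →  V:4 E:3  edges: 0-r->1 1-q->1 2-q->2
halt: no rule applies after step 2
NF edges: [(0, 1, 'r'), (1, 1, 'q'), (2, 2, 'q')]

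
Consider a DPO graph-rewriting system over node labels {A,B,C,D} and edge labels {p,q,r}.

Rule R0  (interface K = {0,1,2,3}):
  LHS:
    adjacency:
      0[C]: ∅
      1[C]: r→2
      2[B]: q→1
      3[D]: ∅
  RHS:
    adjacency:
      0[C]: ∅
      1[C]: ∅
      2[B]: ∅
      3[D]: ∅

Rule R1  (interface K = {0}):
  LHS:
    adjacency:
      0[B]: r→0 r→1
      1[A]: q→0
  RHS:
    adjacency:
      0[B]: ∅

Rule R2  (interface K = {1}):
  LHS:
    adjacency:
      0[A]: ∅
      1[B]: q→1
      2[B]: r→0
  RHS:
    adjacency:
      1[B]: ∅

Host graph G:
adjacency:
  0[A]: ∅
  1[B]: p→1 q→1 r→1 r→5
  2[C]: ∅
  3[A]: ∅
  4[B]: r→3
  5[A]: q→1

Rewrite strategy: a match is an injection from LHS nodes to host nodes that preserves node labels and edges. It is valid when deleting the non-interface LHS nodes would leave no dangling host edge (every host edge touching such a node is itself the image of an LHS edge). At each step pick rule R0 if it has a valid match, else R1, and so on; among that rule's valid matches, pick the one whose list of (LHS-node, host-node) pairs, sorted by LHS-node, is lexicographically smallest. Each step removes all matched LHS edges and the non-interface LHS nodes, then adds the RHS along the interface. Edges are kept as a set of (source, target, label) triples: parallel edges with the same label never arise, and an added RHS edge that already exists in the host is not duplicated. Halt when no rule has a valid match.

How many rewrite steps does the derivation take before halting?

[0] host  ⇒  6 nodes, 6 edges  {1-p->1 1-q->1 1-r->1 1-r->5 4-r->3 5-q->1}
[1] R1 @ {0↦1, 1↦5}  ⇒  5 nodes, 3 edges  {1-p->1 1-q->1 4-r->3}
[2] R2 @ {0↦3, 1↦1, 2↦4}  ⇒  3 nodes, 1 edges  {1-p->1}
normal form: no rule applies after step 2

Answer: 2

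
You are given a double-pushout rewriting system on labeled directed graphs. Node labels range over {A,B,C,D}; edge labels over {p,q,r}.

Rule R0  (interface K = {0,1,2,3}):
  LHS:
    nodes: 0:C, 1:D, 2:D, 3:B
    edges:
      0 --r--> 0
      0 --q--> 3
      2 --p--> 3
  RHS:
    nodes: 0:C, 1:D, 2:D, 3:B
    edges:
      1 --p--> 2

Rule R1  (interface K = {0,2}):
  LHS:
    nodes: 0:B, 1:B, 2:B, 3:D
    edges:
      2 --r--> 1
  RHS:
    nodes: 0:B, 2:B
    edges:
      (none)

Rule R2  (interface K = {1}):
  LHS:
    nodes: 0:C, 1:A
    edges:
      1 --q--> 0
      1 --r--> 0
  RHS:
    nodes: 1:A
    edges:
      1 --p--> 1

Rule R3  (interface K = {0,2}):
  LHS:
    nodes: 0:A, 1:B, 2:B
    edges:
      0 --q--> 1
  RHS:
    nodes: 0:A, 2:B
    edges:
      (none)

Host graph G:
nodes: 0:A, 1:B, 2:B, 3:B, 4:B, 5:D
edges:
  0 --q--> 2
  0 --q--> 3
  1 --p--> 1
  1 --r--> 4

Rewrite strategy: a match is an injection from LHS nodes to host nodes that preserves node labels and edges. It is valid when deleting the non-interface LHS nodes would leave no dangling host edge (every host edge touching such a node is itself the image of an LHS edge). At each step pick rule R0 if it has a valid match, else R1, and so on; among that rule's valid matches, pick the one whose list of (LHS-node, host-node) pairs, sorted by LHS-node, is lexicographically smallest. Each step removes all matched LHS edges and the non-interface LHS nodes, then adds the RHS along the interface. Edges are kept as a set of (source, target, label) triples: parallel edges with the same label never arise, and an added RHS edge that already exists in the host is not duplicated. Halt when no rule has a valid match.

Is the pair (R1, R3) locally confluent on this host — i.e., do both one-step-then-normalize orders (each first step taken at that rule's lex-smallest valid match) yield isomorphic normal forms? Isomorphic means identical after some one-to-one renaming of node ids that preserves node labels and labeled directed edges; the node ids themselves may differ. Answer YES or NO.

Answer: YES

Derivation:
branch R1-first: apply at {0↦2, 1↦4, 2↦1, 3↦5} → |E|=3, then 2 more step(s) → NF |V|=2 |E|=1 V={0:A, 1:B} E=1-p->1
branch R3-first: apply at {0↦0, 1↦2, 2↦1} → |E|=3, then 2 more step(s) → NF |V|=2 |E|=1 V={0:A, 1:B} E=1-p->1
graphs isomorphic (equal up to label-preserving node renaming)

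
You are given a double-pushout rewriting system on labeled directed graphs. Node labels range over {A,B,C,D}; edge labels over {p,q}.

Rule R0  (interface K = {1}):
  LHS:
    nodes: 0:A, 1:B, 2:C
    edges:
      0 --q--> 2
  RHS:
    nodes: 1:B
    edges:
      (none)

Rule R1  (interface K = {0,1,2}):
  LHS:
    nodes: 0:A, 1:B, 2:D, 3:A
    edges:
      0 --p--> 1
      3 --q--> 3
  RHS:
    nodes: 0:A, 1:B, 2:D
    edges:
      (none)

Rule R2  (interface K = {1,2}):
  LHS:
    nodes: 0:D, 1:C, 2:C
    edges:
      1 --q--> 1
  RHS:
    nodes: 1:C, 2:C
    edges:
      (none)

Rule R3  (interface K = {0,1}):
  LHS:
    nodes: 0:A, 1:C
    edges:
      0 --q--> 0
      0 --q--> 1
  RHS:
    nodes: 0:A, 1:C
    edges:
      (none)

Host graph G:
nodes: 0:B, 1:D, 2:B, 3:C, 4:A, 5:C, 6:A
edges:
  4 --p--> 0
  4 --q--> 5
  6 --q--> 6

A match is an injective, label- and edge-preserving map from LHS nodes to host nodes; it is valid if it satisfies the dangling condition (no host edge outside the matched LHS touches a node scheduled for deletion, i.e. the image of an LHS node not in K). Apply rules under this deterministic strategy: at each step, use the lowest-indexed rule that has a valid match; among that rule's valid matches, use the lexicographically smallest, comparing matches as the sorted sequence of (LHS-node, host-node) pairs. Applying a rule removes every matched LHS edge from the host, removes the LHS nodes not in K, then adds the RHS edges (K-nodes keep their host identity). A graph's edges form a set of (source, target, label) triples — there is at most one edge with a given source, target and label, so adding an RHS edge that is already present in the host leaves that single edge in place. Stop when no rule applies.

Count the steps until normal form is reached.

Answer: 2

Derivation:
initial: |V|=7 |E|=3  E = 4-p->0 4-q->5 6-q->6
step 1: apply R1 at {0↦4, 1↦0, 2↦1, 3↦6}  → |V|=6 |E|=1  E = 4-q->5
step 2: apply R0 at {0↦4, 1↦0, 2↦5}  → |V|=4 |E|=0  E = ∅
halt: no rule applies after step 2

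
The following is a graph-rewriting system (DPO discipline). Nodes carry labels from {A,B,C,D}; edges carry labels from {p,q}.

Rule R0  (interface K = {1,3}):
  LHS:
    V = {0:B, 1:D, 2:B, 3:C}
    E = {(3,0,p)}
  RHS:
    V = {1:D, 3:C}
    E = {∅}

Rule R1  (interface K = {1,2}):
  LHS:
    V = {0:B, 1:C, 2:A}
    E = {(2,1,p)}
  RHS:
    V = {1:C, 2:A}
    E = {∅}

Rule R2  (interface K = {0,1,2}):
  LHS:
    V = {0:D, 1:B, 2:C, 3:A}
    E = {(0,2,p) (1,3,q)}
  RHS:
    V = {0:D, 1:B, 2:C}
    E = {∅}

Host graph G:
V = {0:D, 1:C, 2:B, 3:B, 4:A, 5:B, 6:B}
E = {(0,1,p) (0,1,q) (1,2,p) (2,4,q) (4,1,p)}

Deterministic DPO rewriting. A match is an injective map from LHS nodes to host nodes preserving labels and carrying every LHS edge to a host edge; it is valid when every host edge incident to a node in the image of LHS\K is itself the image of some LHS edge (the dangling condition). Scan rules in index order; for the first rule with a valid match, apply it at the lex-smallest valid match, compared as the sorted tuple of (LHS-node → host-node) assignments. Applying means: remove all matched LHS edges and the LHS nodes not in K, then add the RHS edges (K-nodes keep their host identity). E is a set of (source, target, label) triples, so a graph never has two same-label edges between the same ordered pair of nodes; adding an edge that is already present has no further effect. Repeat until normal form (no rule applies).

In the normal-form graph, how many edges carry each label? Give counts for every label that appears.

Answer: q:1

Derivation:
[0] host  ⇒  7 nodes, 5 edges  {0-p->1 0-q->1 1-p->2 2-q->4 4-p->1}
[1] R1 @ {0↦3, 1↦1, 2↦4}  ⇒  6 nodes, 4 edges  {0-p->1 0-q->1 1-p->2 2-q->4}
[2] R2 @ {0↦0, 1↦2, 2↦1, 3↦4}  ⇒  5 nodes, 2 edges  {0-q->1 1-p->2}
[3] R0 @ {0↦2, 1↦0, 2↦5, 3↦1}  ⇒  3 nodes, 1 edges  {0-q->1}
normal form: no rule applies after step 3
NF edges: [(0, 1, 'q')]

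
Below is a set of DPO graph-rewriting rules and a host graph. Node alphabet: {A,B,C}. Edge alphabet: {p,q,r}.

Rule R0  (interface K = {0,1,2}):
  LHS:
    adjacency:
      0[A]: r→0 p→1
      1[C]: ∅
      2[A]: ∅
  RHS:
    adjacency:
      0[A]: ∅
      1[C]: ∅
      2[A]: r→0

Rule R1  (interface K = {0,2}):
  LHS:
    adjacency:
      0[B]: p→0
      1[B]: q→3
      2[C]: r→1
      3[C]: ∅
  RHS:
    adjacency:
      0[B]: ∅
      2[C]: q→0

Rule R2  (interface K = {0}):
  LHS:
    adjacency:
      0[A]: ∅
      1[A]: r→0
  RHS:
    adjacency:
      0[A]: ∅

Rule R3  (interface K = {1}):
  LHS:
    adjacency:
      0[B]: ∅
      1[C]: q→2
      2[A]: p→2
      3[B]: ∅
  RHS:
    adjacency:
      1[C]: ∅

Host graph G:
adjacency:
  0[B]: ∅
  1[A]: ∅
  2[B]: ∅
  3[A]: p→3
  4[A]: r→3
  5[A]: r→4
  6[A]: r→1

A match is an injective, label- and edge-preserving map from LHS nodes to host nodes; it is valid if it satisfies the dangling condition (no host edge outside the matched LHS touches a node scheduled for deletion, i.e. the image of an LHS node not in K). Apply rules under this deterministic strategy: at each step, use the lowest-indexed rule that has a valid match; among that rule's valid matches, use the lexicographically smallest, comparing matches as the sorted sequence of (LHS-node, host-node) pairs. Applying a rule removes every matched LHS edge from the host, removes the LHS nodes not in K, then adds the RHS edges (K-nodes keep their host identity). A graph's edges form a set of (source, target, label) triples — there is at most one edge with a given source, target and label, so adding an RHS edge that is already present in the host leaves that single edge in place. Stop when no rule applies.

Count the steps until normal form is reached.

Answer: 3

Steps:
initial: |V|=7 |E|=4  E = 3-p->3 4-r->3 5-r->4 6-r->1
step 1: apply R2 at {0↦1, 1↦6}  → |V|=6 |E|=3  E = 3-p->3 4-r->3 5-r->4
step 2: apply R2 at {0↦4, 1↦5}  → |V|=5 |E|=2  E = 3-p->3 4-r->3
step 3: apply R2 at {0↦3, 1↦4}  → |V|=4 |E|=1  E = 3-p->3
normal form: no rule applies after step 3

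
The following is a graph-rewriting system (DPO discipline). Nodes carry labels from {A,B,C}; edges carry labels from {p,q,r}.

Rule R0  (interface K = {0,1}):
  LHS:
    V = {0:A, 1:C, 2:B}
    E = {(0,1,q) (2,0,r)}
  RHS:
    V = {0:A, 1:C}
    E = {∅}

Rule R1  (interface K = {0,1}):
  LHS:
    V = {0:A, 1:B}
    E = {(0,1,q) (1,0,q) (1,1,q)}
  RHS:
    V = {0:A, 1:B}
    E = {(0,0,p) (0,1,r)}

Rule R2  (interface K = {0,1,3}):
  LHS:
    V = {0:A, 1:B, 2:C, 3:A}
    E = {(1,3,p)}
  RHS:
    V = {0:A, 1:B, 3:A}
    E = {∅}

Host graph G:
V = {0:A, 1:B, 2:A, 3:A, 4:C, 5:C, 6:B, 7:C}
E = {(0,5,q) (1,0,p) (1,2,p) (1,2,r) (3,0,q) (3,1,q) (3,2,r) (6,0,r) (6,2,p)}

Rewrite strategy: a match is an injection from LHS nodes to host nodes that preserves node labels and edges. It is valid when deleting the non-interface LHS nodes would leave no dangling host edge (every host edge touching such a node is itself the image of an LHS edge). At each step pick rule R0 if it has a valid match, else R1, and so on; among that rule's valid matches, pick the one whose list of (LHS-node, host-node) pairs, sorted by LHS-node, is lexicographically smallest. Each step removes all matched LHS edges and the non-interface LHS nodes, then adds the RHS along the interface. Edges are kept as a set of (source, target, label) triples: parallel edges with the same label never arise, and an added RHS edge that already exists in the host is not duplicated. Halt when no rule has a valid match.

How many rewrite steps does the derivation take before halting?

[0] host  ⇒  8 nodes, 9 edges  {0-q->5 1-p->0 1-p->2 1-r->2 3-q->0 3-q->1 3-r->2 6-r->0 6-p->2}
[1] R2 @ {0↦0, 1↦1, 2↦4, 3↦2}  ⇒  7 nodes, 8 edges  {0-q->5 1-p->0 1-r->2 3-q->0 3-q->1 3-r->2 6-r->0 6-p->2}
[2] R2 @ {0↦0, 1↦6, 2↦7, 3↦2}  ⇒  6 nodes, 7 edges  {0-q->5 1-p->0 1-r->2 3-q->0 3-q->1 3-r->2 6-r->0}
[3] R0 @ {0↦0, 1↦5, 2↦6}  ⇒  5 nodes, 5 edges  {1-p->0 1-r->2 3-q->0 3-q->1 3-r->2}
[4] R2 @ {0↦2, 1↦1, 2↦5, 3↦0}  ⇒  4 nodes, 4 edges  {1-r->2 3-q->0 3-q->1 3-r->2}
final graph: no rule applies after step 4

Answer: 4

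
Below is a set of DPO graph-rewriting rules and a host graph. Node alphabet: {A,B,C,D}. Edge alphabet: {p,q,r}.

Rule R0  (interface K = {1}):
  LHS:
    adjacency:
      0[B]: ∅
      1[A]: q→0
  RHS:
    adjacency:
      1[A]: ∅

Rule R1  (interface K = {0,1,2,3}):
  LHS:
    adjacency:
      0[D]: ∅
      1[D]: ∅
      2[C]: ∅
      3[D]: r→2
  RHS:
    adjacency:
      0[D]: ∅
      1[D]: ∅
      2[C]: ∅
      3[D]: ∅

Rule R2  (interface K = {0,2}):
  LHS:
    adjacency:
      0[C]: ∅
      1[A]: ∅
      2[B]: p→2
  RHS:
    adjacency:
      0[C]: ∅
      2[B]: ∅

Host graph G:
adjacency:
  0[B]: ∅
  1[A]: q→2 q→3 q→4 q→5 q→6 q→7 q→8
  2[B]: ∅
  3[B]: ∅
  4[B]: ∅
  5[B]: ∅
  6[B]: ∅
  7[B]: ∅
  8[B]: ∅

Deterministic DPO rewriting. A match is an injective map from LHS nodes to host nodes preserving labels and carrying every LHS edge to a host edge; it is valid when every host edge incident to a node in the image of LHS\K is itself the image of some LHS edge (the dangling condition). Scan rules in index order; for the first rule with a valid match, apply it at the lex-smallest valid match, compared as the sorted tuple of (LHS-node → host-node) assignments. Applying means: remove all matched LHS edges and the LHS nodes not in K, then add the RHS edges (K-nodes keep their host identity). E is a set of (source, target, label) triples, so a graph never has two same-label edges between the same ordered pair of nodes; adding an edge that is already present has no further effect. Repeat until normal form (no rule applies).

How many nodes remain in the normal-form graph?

Answer: 2

Steps:
start.  V:9 E:7  edges: 1-q->2 1-q->3 1-q->4 1-q->5 1-q->6 1-q->7 1-q->8
1. fire R0 via {0↦2, 1↦1}  →  V:8 E:6  edges: 1-q->3 1-q->4 1-q->5 1-q->6 1-q->7 1-q->8
2. fire R0 via {0↦3, 1↦1}  →  V:7 E:5  edges: 1-q->4 1-q->5 1-q->6 1-q->7 1-q->8
3. fire R0 via {0↦4, 1↦1}  →  V:6 E:4  edges: 1-q->5 1-q->6 1-q->7 1-q->8
4. fire R0 via {0↦5, 1↦1}  →  V:5 E:3  edges: 1-q->6 1-q->7 1-q->8
5. fire R0 via {0↦6, 1↦1}  →  V:4 E:2  edges: 1-q->7 1-q->8
6. fire R0 via {0↦7, 1↦1}  →  V:3 E:1  edges: 1-q->8
7. fire R0 via {0↦8, 1↦1}  →  V:2 E:0  edges: ∅
final graph: no rule applies after step 7
NF nodes: {0:B, 1:A}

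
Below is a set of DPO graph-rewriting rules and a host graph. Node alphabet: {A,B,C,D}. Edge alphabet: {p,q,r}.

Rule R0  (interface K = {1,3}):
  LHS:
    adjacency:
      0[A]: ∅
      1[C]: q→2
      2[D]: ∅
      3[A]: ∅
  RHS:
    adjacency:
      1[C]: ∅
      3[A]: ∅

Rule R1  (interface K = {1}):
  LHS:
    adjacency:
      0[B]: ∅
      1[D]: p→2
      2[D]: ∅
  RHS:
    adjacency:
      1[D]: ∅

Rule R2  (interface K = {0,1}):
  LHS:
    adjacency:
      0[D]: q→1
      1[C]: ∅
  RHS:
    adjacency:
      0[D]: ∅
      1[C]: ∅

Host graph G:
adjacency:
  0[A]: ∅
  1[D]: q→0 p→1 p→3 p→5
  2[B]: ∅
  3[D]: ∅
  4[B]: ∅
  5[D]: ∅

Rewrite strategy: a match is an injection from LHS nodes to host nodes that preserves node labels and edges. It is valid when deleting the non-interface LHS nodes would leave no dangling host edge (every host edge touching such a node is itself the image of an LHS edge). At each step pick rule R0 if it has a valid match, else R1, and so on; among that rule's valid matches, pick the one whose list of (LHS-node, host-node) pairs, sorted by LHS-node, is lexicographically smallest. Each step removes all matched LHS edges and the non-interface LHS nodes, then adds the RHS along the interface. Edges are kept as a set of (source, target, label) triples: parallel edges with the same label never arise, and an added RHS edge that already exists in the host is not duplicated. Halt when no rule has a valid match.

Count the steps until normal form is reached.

initial: |V|=6 |E|=4  E = 1-q->0 1-p->1 1-p->3 1-p->5
step 1: apply R1 at {0↦2, 1↦1, 2↦3}  → |V|=4 |E|=3  E = 1-q->0 1-p->1 1-p->5
step 2: apply R1 at {0↦4, 1↦1, 2↦5}  → |V|=2 |E|=2  E = 1-q->0 1-p->1
halt: no rule applies after step 2

Answer: 2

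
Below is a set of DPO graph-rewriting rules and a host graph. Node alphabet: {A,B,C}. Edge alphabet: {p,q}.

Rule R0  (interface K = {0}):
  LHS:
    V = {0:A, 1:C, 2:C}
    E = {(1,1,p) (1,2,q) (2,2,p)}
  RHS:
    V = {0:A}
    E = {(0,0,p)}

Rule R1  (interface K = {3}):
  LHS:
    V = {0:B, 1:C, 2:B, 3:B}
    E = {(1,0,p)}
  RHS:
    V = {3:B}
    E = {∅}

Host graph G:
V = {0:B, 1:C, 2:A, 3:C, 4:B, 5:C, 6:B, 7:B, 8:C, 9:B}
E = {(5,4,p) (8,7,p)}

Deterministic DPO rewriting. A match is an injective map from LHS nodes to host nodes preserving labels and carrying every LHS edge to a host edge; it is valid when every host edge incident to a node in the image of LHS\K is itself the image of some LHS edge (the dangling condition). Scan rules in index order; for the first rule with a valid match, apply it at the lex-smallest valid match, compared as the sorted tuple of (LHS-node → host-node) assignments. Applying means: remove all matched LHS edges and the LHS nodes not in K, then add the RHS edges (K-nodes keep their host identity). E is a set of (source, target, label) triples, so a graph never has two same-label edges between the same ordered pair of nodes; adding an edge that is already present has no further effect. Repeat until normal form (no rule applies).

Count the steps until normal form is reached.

start.  V:10 E:2  edges: 5-p->4 8-p->7
1. fire R1 via {0↦4, 1↦5, 2↦0, 3↦6}  →  V:7 E:1  edges: 8-p->7
2. fire R1 via {0↦7, 1↦8, 2↦6, 3↦9}  →  V:4 E:0  edges: ∅
final graph: no rule applies after step 2

Answer: 2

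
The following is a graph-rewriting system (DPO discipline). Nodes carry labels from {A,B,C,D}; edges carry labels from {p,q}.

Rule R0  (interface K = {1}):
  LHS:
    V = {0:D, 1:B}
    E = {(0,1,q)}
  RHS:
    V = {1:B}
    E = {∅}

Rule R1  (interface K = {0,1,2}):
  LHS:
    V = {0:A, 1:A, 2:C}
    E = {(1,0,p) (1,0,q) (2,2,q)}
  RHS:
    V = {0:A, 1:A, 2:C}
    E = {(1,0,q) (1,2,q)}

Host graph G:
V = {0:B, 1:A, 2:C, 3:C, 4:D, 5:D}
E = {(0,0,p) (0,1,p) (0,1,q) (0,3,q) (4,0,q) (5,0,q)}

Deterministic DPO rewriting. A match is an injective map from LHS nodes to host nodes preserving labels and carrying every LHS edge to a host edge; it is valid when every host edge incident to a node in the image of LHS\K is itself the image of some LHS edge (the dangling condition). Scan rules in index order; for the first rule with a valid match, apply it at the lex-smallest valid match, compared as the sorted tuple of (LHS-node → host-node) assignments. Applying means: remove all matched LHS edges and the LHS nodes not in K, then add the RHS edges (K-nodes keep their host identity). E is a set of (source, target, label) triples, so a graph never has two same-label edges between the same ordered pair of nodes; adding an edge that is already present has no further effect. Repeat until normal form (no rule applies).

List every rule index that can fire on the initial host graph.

R0: 2 valid matches — {0↦4, 1↦0}, {0↦5, 1↦0}
R1: no valid match — LHS pattern not found

Answer: [R0]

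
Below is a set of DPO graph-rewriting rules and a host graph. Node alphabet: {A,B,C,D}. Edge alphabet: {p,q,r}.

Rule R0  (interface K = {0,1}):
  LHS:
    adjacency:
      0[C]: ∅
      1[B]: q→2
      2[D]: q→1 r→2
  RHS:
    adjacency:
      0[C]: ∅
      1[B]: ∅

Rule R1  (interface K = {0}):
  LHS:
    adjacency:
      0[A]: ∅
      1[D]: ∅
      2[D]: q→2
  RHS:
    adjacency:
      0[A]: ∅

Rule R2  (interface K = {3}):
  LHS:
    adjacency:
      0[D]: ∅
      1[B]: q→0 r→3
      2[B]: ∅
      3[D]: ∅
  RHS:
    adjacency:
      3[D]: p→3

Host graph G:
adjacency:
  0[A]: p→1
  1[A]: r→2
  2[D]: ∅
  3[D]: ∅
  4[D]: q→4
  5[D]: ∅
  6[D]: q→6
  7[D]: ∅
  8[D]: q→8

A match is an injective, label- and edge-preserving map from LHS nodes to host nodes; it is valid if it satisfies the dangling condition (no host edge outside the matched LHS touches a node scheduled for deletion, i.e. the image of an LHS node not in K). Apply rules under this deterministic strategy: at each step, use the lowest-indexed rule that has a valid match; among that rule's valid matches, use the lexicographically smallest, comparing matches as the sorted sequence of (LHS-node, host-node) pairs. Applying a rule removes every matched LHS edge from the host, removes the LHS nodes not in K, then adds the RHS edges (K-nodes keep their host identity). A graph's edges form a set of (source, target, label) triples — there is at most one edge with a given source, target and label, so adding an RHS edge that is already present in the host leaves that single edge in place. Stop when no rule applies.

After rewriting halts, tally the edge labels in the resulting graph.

[0] host  ⇒  9 nodes, 5 edges  {0-p->1 1-r->2 4-q->4 6-q->6 8-q->8}
[1] R1 @ {0↦0, 1↦3, 2↦4}  ⇒  7 nodes, 4 edges  {0-p->1 1-r->2 6-q->6 8-q->8}
[2] R1 @ {0↦0, 1↦5, 2↦6}  ⇒  5 nodes, 3 edges  {0-p->1 1-r->2 8-q->8}
[3] R1 @ {0↦0, 1↦7, 2↦8}  ⇒  3 nodes, 2 edges  {0-p->1 1-r->2}
final graph: no rule applies after step 3
NF edges: [(0, 1, 'p'), (1, 2, 'r')]

Answer: p:1 r:1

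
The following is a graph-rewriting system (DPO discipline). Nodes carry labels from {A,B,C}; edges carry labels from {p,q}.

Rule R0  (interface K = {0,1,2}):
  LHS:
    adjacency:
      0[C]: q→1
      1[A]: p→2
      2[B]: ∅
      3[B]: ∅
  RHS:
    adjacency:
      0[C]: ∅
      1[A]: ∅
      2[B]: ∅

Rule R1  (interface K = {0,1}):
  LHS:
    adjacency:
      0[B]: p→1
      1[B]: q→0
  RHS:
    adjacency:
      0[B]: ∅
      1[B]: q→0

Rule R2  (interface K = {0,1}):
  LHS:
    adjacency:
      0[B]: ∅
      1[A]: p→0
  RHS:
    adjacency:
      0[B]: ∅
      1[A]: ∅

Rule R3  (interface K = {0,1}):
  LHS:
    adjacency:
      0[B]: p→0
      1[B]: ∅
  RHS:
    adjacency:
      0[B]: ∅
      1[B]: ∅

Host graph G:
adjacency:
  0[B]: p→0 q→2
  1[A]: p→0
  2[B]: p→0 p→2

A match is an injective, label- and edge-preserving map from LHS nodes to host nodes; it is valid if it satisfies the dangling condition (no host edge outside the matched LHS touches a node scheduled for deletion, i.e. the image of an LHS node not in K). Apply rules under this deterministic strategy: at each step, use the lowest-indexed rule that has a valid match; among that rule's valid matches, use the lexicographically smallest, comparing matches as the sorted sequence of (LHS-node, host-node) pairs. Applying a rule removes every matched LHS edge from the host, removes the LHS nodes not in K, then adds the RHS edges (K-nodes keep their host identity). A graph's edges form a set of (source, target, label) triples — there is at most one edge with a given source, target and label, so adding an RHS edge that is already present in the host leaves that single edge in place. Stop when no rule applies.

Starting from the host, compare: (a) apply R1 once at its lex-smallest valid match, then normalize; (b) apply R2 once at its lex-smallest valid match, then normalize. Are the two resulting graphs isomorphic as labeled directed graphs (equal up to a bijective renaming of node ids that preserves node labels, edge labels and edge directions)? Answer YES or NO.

branch R1-first: apply at {0↦2, 1↦0} → |E|=4, then 3 more step(s) → NF |V|=3 |E|=1 V={0:B, 1:A, 2:B} E=0-q->2
branch R2-first: apply at {0↦0, 1↦1} → |E|=4, then 3 more step(s) → NF |V|=3 |E|=1 V={0:B, 1:A, 2:B} E=0-q->2
graphs isomorphic (equal up to label-preserving node renaming)

Answer: YES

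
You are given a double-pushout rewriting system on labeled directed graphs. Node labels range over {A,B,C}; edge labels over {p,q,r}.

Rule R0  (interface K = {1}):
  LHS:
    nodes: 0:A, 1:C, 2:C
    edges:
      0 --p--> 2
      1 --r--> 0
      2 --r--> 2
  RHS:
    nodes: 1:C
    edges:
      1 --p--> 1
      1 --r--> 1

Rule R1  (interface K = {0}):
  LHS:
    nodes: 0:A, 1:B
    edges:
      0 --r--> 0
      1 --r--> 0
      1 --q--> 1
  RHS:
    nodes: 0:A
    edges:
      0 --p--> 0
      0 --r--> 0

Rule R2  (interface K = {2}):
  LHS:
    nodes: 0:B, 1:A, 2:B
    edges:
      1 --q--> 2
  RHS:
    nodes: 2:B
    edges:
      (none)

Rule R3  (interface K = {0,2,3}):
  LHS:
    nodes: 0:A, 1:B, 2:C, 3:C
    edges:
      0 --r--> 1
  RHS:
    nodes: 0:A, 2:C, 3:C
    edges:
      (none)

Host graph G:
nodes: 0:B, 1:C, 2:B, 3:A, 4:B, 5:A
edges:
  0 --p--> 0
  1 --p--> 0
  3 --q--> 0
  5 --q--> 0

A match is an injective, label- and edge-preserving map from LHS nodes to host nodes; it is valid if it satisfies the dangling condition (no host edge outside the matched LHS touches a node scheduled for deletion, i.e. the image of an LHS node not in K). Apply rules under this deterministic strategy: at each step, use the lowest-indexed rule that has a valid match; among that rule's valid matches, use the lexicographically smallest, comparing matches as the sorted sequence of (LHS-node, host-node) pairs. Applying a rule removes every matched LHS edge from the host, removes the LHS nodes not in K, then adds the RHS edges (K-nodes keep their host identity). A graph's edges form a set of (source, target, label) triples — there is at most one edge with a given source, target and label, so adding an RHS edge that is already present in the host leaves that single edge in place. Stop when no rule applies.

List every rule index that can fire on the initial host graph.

R0: no valid match — LHS pattern not found
R1: no valid match — LHS pattern not found
R2: 4 valid matches — {0↦2, 1↦3, 2↦0}, {0↦2, 1↦5, 2↦0}, {0↦4, 1↦3, 2↦0} (+1 more)
R3: no valid match — LHS pattern not found

Answer: [R2]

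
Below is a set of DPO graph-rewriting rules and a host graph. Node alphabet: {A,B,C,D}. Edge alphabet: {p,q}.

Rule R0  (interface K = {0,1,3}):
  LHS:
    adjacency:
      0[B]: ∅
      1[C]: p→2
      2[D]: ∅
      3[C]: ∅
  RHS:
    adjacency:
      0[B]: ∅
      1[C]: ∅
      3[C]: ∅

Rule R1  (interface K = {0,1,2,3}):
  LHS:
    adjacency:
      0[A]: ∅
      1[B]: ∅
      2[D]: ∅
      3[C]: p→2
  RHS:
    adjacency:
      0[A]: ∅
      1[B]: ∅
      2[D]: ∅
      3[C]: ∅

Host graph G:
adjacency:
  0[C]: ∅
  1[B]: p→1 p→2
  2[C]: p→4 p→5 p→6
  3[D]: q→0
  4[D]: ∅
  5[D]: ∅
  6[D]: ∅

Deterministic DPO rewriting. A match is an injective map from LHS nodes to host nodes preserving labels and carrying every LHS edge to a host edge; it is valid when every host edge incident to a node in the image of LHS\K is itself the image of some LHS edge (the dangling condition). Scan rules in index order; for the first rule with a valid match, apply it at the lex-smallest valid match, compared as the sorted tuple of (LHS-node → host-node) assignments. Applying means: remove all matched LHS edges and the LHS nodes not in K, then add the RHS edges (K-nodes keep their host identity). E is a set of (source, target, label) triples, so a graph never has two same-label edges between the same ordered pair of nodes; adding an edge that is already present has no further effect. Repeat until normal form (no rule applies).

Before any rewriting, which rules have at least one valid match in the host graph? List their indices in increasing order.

Answer: [R0]

Derivation:
R0: 3 valid matches — {0↦1, 1↦2, 2↦4, 3↦0}, {0↦1, 1↦2, 2↦5, 3↦0}, {0↦1, 1↦2, 2↦6, 3↦0}
R1: no valid match — LHS pattern not found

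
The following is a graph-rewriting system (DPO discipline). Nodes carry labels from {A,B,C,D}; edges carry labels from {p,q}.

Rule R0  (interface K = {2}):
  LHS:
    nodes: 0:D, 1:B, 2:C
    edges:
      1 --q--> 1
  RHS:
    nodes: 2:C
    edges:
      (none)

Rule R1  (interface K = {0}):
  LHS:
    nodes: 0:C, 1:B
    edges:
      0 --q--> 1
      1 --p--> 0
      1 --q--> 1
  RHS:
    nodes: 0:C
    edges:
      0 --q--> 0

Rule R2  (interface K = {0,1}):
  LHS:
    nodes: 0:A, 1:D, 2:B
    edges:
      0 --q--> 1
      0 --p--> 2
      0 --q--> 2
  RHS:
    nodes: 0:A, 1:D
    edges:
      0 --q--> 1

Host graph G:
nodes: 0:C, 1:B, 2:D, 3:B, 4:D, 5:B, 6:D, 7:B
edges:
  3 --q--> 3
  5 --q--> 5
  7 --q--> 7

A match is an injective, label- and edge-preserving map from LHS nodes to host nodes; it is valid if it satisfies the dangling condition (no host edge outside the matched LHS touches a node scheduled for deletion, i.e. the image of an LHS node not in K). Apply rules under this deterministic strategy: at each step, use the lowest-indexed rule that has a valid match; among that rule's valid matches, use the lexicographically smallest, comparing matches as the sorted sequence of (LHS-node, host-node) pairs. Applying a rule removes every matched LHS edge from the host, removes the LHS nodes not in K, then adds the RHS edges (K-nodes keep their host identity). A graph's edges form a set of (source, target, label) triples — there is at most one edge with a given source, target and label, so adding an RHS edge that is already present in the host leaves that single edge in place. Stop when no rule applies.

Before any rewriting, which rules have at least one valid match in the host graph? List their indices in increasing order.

Answer: [R0]

Rewrite trace:
R0: 9 valid matches — {0↦2, 1↦3, 2↦0}, {0↦2, 1↦5, 2↦0}, {0↦2, 1↦7, 2↦0} (+6 more)
R1: no valid match — LHS pattern not found
R2: no valid match — LHS pattern not found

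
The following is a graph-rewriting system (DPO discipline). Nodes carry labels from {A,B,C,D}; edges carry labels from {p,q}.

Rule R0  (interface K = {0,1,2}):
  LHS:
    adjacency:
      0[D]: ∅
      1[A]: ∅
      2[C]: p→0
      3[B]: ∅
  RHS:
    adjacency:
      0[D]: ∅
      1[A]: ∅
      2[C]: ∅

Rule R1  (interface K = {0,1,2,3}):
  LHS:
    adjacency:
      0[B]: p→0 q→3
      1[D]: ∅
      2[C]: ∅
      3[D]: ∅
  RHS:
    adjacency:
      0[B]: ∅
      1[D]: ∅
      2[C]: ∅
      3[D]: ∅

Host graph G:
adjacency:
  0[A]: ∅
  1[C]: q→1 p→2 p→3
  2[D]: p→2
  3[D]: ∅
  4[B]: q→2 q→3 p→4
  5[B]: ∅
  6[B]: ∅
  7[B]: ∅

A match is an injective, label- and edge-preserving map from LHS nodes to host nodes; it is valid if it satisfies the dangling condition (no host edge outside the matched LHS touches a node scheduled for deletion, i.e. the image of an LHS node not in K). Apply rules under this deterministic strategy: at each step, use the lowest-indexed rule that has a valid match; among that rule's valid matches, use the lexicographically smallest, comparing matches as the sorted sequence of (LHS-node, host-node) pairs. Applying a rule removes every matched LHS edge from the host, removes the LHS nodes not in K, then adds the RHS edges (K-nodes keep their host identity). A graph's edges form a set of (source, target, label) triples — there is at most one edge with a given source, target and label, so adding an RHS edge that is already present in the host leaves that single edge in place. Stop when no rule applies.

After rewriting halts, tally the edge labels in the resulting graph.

[0] host  ⇒  8 nodes, 7 edges  {1-q->1 1-p->2 1-p->3 2-p->2 4-q->2 4-q->3 4-p->4}
[1] R0 @ {0↦2, 1↦0, 2↦1, 3↦5}  ⇒  7 nodes, 6 edges  {1-q->1 1-p->3 2-p->2 4-q->2 4-q->3 4-p->4}
[2] R0 @ {0↦3, 1↦0, 2↦1, 3↦6}  ⇒  6 nodes, 5 edges  {1-q->1 2-p->2 4-q->2 4-q->3 4-p->4}
[3] R1 @ {0↦4, 1↦2, 2↦1, 3↦3}  ⇒  6 nodes, 3 edges  {1-q->1 2-p->2 4-q->2}
halt: no rule applies after step 3
NF edges: [(1, 1, 'q'), (2, 2, 'p'), (4, 2, 'q')]

Answer: p:1 q:2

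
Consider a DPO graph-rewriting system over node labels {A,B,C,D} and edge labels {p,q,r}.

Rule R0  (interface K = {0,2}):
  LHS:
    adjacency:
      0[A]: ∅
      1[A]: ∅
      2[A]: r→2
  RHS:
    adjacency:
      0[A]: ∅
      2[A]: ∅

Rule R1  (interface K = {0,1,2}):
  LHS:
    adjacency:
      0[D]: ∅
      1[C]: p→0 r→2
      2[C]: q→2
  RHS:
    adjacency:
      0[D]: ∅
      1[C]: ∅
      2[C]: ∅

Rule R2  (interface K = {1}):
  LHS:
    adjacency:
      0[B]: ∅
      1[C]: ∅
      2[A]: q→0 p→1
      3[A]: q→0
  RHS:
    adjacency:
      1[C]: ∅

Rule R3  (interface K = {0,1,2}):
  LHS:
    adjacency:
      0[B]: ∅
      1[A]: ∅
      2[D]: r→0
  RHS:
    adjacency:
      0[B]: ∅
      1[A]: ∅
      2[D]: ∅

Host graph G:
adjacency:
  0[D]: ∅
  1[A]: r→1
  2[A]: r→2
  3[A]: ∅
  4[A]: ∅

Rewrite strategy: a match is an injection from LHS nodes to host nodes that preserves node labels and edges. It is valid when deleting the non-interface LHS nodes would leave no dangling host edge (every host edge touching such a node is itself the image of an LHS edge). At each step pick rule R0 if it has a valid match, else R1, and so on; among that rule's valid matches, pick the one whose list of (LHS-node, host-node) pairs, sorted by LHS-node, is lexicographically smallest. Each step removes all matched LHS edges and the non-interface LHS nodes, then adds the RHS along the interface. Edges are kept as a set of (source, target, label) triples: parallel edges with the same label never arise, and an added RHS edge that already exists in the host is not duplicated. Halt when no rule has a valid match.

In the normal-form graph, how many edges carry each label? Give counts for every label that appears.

start.  V:5 E:2  edges: 1-r->1 2-r->2
1. fire R0 via {0↦1, 1↦3, 2↦2}  →  V:4 E:1  edges: 1-r->1
2. fire R0 via {0↦2, 1↦4, 2↦1}  →  V:3 E:0  edges: ∅
halt: no rule applies after step 2
NF edges: []

Answer: (no edges)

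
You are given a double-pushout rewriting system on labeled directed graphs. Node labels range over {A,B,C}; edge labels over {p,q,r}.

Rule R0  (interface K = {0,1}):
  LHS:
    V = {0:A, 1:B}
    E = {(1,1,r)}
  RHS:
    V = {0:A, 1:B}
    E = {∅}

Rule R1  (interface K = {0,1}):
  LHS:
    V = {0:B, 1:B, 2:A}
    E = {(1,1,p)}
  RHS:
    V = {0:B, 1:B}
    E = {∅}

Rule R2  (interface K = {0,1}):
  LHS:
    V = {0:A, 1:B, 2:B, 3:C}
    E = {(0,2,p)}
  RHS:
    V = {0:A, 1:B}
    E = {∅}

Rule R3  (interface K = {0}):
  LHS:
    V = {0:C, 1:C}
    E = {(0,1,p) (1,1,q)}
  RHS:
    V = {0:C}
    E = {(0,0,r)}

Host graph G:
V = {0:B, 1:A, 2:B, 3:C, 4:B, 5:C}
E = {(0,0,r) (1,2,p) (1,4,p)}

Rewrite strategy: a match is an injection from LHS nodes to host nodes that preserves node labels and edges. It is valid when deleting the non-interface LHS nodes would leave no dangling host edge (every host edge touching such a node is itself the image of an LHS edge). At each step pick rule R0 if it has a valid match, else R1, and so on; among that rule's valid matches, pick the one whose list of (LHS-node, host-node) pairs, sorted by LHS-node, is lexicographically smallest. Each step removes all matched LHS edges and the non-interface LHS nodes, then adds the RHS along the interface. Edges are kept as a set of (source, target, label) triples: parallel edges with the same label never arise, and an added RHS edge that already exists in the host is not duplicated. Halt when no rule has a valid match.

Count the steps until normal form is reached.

start.  V:6 E:3  edges: 0-r->0 1-p->2 1-p->4
1. fire R0 via {0↦1, 1↦0}  →  V:6 E:2  edges: 1-p->2 1-p->4
2. fire R2 via {0↦1, 1↦0, 2↦2, 3↦3}  →  V:4 E:1  edges: 1-p->4
3. fire R2 via {0↦1, 1↦0, 2↦4, 3↦5}  →  V:2 E:0  edges: ∅
halt: no rule applies after step 3

Answer: 3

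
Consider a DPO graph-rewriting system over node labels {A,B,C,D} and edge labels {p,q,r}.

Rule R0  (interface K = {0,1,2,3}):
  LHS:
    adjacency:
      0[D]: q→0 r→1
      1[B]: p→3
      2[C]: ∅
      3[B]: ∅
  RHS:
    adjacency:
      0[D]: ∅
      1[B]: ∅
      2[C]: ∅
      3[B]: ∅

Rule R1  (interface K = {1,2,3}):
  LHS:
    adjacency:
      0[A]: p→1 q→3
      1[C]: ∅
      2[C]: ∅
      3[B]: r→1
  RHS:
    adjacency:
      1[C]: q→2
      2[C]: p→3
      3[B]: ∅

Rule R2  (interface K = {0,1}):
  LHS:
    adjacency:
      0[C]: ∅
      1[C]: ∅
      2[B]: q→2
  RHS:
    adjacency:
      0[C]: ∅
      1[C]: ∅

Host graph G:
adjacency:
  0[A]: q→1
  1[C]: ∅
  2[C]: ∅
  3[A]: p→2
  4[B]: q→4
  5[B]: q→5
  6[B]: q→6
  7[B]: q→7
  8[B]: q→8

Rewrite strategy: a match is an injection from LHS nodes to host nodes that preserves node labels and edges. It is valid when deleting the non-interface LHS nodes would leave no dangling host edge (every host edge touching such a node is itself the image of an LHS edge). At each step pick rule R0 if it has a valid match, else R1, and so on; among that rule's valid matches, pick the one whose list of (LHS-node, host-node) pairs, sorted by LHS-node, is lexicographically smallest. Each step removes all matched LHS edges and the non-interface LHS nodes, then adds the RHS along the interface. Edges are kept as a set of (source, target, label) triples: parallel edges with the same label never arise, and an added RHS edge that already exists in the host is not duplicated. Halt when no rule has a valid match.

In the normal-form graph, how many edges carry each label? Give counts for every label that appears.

start.  V:9 E:7  edges: 0-q->1 3-p->2 4-q->4 5-q->5 6-q->6 7-q->7 8-q->8
1. fire R2 via {0↦1, 1↦2, 2↦4}  →  V:8 E:6  edges: 0-q->1 3-p->2 5-q->5 6-q->6 7-q->7 8-q->8
2. fire R2 via {0↦1, 1↦2, 2↦5}  →  V:7 E:5  edges: 0-q->1 3-p->2 6-q->6 7-q->7 8-q->8
3. fire R2 via {0↦1, 1↦2, 2↦6}  →  V:6 E:4  edges: 0-q->1 3-p->2 7-q->7 8-q->8
4. fire R2 via {0↦1, 1↦2, 2↦7}  →  V:5 E:3  edges: 0-q->1 3-p->2 8-q->8
5. fire R2 via {0↦1, 1↦2, 2↦8}  →  V:4 E:2  edges: 0-q->1 3-p->2
final graph: no rule applies after step 5
NF edges: [(0, 1, 'q'), (3, 2, 'p')]

Answer: p:1 q:1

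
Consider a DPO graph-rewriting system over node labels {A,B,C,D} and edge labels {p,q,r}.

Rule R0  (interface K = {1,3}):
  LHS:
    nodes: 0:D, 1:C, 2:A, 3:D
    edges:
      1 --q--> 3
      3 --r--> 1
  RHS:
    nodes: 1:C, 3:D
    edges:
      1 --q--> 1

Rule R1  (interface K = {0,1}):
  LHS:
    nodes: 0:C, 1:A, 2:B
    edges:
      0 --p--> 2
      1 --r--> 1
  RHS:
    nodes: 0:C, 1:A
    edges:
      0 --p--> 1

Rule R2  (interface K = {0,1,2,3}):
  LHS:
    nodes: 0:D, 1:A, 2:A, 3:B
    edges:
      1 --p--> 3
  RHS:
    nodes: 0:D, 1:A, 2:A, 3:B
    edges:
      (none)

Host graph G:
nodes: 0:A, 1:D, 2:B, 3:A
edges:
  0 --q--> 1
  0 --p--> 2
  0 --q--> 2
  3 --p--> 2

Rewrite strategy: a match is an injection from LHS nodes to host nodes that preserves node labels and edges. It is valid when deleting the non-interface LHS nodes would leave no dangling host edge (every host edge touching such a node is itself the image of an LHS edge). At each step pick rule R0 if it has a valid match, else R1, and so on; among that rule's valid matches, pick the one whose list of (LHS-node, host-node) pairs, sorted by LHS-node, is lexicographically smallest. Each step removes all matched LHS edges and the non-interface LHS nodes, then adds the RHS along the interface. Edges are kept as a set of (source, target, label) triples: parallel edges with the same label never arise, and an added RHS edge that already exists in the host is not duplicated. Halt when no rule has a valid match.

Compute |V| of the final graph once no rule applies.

[0] host  ⇒  4 nodes, 4 edges  {0-q->1 0-p->2 0-q->2 3-p->2}
[1] R2 @ {0↦1, 1↦0, 2↦3, 3↦2}  ⇒  4 nodes, 3 edges  {0-q->1 0-q->2 3-p->2}
[2] R2 @ {0↦1, 1↦3, 2↦0, 3↦2}  ⇒  4 nodes, 2 edges  {0-q->1 0-q->2}
final graph: no rule applies after step 2
NF nodes: {0:A, 1:D, 2:B, 3:A}

Answer: 4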